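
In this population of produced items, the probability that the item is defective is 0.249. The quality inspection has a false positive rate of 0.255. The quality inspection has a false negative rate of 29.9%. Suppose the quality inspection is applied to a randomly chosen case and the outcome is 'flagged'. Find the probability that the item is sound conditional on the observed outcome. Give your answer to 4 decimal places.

Write H for 'the item is defective'. Prior odds H:¬H = 0.249/0.751 = 0.33156. For the 'flagged' outcome, the likelihood ratio is 0.701/0.255 = 2.7490.
Posterior odds = 0.33156 × 2.7490 = 0.91146, so P(H|E) = 0.91146/(1+0.91146) = 0.4768. Then P(¬H|E) = 1 − 0.4768 = 0.5232.

P(¬H | E) ≈ 0.5232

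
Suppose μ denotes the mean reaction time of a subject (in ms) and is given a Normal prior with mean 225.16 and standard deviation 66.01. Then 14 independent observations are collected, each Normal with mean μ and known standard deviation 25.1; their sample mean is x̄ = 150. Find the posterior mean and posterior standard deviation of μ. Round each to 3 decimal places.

Prior precision 1/τ₀² = 1/66.01² = 0.00022950; data precision n/σ² = 14/25.1² = 0.0222219.
Posterior precision = 0.00022950 + 0.0222219 = 0.0224514, giving posterior SD = 1/√0.0224514 = 6.674.
Posterior mean = (0.00022950·225.16 + 0.0222219·150) / 0.0224514 = 150.768.

Posterior mean ≈ 150.768; posterior SD ≈ 6.674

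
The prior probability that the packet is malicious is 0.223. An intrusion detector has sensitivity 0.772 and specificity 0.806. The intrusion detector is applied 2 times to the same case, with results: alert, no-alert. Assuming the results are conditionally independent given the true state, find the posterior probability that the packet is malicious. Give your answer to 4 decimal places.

Posterior P(H) ≈ 0.2442

Let H be the event that the packet is malicious; start with P(H) = 0.223. P('alert'|H) = 0.772, P('alert'|¬H) = 0.194.
Update on result 1 ('alert'): P(H) ← 0.772·0.2230 / (0.772·0.2230 + 0.194·0.7770) = 0.17216/0.32289 = 0.5332.
Update on result 2 ('no-alert'): P(H) ← 0.228·0.5332 / (0.228·0.5332 + 0.806·0.4668) = 0.12156/0.49783 = 0.2442.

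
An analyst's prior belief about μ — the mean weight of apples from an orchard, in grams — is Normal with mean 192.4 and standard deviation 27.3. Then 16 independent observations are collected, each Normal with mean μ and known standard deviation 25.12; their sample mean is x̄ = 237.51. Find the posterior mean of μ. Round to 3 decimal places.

Posterior mean ≈ 235.243

With known σ, the Normal prior is conjugate. Weight on the data is w = (n/σ²)/(n/σ² + 1/τ₀²) = 0.0253560/(0.0253560+0.00134176) = 0.94974.
Posterior mean = w·x̄ + (1−w)·μ₀ = 0.94974·237.51 + 0.050257·192.4 = 235.243.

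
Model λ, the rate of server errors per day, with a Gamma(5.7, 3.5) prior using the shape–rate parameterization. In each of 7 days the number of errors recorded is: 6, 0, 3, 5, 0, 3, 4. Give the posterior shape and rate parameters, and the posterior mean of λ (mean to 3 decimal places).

Total count ∑xᵢ = 21 over n = 7 days.
Gamma is conjugate to the Poisson likelihood: posterior is Gamma(shape = 5.7+21 = 26.7, rate = 3.5+7 = 10.5).
Posterior mean = shape/rate = 26.7/10.5 = 2.543.

Posterior: Gamma(shape=26.7, rate=10.5); mean ≈ 2.543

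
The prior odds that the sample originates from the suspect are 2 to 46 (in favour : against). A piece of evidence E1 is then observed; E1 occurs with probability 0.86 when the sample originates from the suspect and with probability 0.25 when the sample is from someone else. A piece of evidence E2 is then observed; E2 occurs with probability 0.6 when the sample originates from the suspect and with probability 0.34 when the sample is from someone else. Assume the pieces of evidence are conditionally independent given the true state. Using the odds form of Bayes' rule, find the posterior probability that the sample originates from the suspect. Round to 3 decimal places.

Posterior probability ≈ 0.209

Prior odds = 2/46 = 0.043478.
Likelihood ratio for E1 = 0.86/0.25 = 3.4400.
Likelihood ratio for E2 = 0.6/0.34 = 1.7647.
Posterior odds = prior odds × LR₁ × LR₂ = 0.26394.
Posterior probability = odds/(1+odds) = 0.26394/1.2639 = 0.209.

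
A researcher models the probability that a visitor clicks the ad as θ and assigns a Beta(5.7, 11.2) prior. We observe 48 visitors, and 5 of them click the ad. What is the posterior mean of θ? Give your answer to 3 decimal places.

Posterior mean ≈ 0.165

Observing 5 successes and 43 failures updates Beta(5.7, 11.2) by adding the success and failure counts to the two shape parameters: α = 5.7+5 = 10.7, β = 11.2+43 = 54.2.
Posterior mean = α/(α+β) = 10.7/64.9 = 0.165.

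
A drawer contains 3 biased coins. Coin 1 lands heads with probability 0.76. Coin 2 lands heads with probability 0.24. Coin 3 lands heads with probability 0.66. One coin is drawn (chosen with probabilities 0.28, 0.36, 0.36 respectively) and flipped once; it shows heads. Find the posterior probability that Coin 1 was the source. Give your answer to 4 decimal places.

Posterior probability ≈ 0.3964

Tabulate prior·likelihood by source: [1] prior 0.28, lik 0.76, product 0.2128; [2] prior 0.36, lik 0.24, product 0.08640; [3] prior 0.36, lik 0.66, product 0.2376.
Normalizing constant = 0.53680; the posterior for Coin 1 is its product over the sum, 0.2128/0.53680 = 0.3964.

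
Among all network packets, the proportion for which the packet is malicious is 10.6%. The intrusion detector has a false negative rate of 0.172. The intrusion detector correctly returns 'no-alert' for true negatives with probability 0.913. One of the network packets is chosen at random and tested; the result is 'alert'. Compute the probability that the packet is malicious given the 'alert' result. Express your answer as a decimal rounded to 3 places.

P(H | E) ≈ 0.530

Let H be the event that the packet is malicious. P(H) = 0.106, so P(¬H) = 0.894. With E the 'alert' result, P(E|H) = 0.828 and P(E|¬H) = 0.087.
P(E) = 0.828·0.106 + 0.087·0.894 = 0.087768 + 0.077778 = 0.16555.
By Bayes' theorem, P(H|E) = 0.087768 / 0.16555 = 0.530.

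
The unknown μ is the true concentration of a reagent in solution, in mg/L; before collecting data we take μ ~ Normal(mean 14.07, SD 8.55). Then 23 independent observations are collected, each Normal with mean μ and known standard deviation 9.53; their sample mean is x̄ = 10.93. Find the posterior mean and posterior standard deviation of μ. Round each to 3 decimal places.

With known σ, the Normal prior is conjugate. Weight on the data is w = (n/σ²)/(n/σ² + 1/τ₀²) = 0.253246/(0.253246+0.0136794) = 0.94875.
Posterior mean = w·x̄ + (1−w)·μ₀ = 0.94875·10.93 + 0.051248·14.07 = 11.091. Posterior variance = 1/(0.253246+0.0136794) = 3.74637, so SD = 1.936.

Posterior mean ≈ 11.091; posterior SD ≈ 1.936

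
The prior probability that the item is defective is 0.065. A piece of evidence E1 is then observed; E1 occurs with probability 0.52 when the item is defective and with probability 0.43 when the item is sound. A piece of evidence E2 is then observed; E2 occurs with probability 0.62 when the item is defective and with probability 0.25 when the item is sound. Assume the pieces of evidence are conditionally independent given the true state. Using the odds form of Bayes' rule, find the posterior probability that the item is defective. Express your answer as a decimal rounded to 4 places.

Posterior probability ≈ 0.1725

Prior odds = 0.065/(1−0.065) = 0.069519. In log-odds, ln(0.069519) = -2.6662.
Add log likelihood ratios: ln(1.2093) + ln(2.4800) = 1.0983.
Posterior log-odds = -1.5679, so posterior odds = exp(-1.5679) = 0.20849. Converting, P(H|E) = 0.20849/1.2085 = 0.1725.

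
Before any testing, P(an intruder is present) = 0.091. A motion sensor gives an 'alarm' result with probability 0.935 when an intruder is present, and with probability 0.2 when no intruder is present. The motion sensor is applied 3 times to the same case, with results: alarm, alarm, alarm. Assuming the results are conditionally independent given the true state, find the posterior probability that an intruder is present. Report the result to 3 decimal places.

Posterior P(H) ≈ 0.911

With H the event that an intruder is present, the joint likelihood of the observed sequence is P(data|H) = 0.935·0.935·0.935 = 0.81740 and P(data|¬H) = 0.2·0.2·0.2 = 0.0080000.
Bayes: P(H|data) = 0.091·0.81740 / (0.091·0.81740 + 0.909·0.0080000) = 0.074383/0.081655 = 0.9109.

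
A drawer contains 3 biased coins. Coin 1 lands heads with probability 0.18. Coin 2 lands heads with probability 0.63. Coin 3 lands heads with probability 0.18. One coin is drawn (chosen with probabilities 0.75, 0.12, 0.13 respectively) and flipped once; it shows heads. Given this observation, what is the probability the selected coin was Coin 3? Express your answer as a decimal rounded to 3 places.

Posterior probability ≈ 0.100

P(heads|C1) = 0.18; P(heads|C2) = 0.63; P(heads|C3) = 0.18.
Prior × likelihood for each source: 0.75·0.18=0.1350, 0.12·0.63=0.07560, 0.13·0.18=0.02340. Summing gives P(heads) = 0.23400.
P(Coin 3 | heads) = 0.02340 / 0.23400 = 0.100.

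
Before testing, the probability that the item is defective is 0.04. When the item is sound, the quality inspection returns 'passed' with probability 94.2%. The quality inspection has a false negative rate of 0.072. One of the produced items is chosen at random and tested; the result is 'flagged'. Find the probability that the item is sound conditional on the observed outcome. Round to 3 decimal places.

Write H for 'the item is defective'. Prior odds H:¬H = 0.04/0.96 = 0.041667. For the 'flagged' outcome, the likelihood ratio is 0.928/0.058 = 16.000.
Posterior odds = 0.041667 × 16.000 = 0.66667, so P(H|E) = 0.66667/(1+0.66667) = 0.400. Then P(¬H|E) = 1 − 0.400 = 0.600.

P(¬H | E) ≈ 0.600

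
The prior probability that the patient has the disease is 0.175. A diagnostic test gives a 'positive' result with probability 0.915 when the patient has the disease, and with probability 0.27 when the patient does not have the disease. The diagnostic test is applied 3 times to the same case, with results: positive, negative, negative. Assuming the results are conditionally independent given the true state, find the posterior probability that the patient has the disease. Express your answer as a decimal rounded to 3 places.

Posterior P(H) ≈ 0.010

With H the event that the patient has the disease, the joint likelihood of the observed sequence is P(data|H) = 0.915·0.085·0.085 = 0.0066109 and P(data|¬H) = 0.27·0.73·0.73 = 0.14388.
Bayes: P(H|data) = 0.175·0.0066109 / (0.175·0.0066109 + 0.825·0.14388) = 0.0011569/0.11986 = 0.0097.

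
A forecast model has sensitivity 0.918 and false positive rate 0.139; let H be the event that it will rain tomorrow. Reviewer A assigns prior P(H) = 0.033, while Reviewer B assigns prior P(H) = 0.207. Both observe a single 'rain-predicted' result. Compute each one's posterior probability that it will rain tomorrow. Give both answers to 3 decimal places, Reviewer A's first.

The likelihood ratio for a 'rain-predicted' result is 0.918/0.139 = 6.6043.
Reviewer A: prior odds 0.033/0.967 = 0.034126; posterior odds 0.22538; posterior probability 0.184.
Reviewer B: prior odds 0.207/0.793 = 0.26103; posterior odds 1.7240; posterior probability 0.633.

Reviewer A: 0.184; Reviewer B: 0.633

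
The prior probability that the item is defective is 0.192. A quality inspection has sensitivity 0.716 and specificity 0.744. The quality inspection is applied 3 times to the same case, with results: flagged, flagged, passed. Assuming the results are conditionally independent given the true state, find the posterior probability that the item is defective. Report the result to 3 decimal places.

Posterior P(H) ≈ 0.415

Let H be the event that the item is defective; start with P(H) = 0.192. P('flagged'|H) = 0.716, P('flagged'|¬H) = 0.256.
Update on result 1 ('flagged'): P(H) ← 0.716·0.1920 / (0.716·0.1920 + 0.256·0.8080) = 0.13747/0.34432 = 0.3993.
Update on result 2 ('flagged'): P(H) ← 0.716·0.3993 / (0.716·0.3993 + 0.256·0.6007) = 0.28587/0.43966 = 0.6502.
Update on result 3 ('passed'): P(H) ← 0.284·0.6502 / (0.284·0.6502 + 0.744·0.3498) = 0.18466/0.44491 = 0.4150.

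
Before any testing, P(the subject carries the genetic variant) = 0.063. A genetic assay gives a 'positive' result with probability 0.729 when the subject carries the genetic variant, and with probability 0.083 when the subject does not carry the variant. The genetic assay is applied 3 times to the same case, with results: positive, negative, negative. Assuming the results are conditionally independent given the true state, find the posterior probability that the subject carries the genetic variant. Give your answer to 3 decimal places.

Posterior P(H) ≈ 0.049

Let H be the event that the subject carries the genetic variant; start with P(H) = 0.063. P('positive'|H) = 0.729, P('positive'|¬H) = 0.083.
Update on result 1 ('positive'): P(H) ← 0.729·0.0630 / (0.729·0.0630 + 0.083·0.9370) = 0.045927/0.12370 = 0.3713.
Update on result 2 ('negative'): P(H) ← 0.271·0.3713 / (0.271·0.3713 + 0.917·0.6287) = 0.10062/0.67715 = 0.1486.
Update on result 3 ('negative'): P(H) ← 0.271·0.1486 / (0.271·0.1486 + 0.917·0.8514) = 0.040268/0.82101 = 0.0490.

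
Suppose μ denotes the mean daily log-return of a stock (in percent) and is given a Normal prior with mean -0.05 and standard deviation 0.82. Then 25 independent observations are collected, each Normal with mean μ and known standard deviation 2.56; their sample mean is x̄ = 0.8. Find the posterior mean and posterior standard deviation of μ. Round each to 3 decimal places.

Posterior mean ≈ 0.562; posterior SD ≈ 0.434

With known σ, the Normal prior is conjugate. Weight on the data is w = (n/σ²)/(n/σ² + 1/τ₀²) = 3.81470/(3.81470+1.48721) = 0.71950.
Posterior mean = w·x̄ + (1−w)·μ₀ = 0.71950·0.8 + 0.28050·-0.05 = 0.562. Posterior variance = 1/(3.81470+1.48721) = 0.188611, so SD = 0.434.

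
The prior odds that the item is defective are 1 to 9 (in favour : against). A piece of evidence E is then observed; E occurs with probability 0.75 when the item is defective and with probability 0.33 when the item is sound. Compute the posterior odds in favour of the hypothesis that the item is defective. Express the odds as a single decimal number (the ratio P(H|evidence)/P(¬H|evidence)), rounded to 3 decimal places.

Prior odds = 1/9 = 0.11111. In log-odds, ln(0.11111) = -2.1972.
Add log likelihood ratio: ln(2.2727) = 0.82098.
Posterior log-odds = -1.3762, so posterior odds = exp(-1.3762) = 0.25253.

Posterior odds ≈ 0.253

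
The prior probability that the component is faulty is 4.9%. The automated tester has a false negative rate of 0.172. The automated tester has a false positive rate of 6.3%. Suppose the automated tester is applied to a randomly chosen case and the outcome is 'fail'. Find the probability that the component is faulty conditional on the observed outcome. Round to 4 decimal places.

P(H | E) ≈ 0.4038

Write H for 'the component is faulty'. Prior odds H:¬H = 0.049/0.951 = 0.051525. For the 'fail' outcome, the likelihood ratio is 0.828/0.063 = 13.143.
Posterior odds = 0.051525 × 13.143 = 0.67718, so P(H|E) = 0.67718/(1+0.67718) = 0.4038.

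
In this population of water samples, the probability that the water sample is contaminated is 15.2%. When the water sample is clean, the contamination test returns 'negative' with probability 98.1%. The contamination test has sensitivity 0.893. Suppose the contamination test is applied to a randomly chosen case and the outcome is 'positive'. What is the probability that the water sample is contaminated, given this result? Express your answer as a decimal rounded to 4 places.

Let H be the event that the water sample is contaminated. P(H) = 0.152, so P(¬H) = 0.848. With E the 'positive' result, P(E|H) = 0.893 and P(E|¬H) = 0.019.
P(E) = 0.893·0.152 + 0.019·0.848 = 0.13574 + 0.016112 = 0.15185.
By Bayes' theorem, P(H|E) = 0.13574 / 0.15185 = 0.8939.

P(H | E) ≈ 0.8939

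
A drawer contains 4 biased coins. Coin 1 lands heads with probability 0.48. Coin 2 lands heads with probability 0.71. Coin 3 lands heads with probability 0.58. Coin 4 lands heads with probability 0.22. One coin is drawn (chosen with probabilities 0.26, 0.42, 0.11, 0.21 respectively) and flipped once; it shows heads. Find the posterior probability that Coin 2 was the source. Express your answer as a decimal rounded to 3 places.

P(heads|C1) = 0.48; P(heads|C2) = 0.71; P(heads|C3) = 0.58; P(heads|C4) = 0.22.
Prior × likelihood for each source: 0.26·0.48=0.1248, 0.42·0.71=0.2982, 0.11·0.58=0.06380, 0.21·0.22=0.04620. Summing gives P(heads) = 0.53300.
P(Coin 2 | heads) = 0.2982 / 0.53300 = 0.559.

Posterior probability ≈ 0.559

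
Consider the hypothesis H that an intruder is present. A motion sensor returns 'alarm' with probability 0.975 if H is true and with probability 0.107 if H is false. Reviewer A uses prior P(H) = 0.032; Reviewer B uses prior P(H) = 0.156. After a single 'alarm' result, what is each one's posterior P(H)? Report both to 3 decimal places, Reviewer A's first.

Reviewer A: 0.231; Reviewer B: 0.627

P('+'|H) = 0.975, P('+'|¬H) = 0.107.
Reviewer A: numerator 0.975·0.032 = 0.031200; evidence = 0.031200+0.107·0.968 = 0.13478; posterior = 0.231.
Reviewer B: numerator 0.975·0.156 = 0.15210; evidence = 0.15210+0.107·0.844 = 0.24241; posterior = 0.627.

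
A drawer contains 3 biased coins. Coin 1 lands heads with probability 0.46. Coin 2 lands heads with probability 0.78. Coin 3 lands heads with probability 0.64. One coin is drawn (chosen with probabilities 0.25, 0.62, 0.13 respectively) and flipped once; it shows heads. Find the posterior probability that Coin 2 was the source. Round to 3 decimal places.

Posterior probability ≈ 0.709

P(heads|C1) = 0.46; P(heads|C2) = 0.78; P(heads|C3) = 0.64.
Prior × likelihood for each source: 0.25·0.46=0.1150, 0.62·0.78=0.4836, 0.13·0.64=0.08320. Summing gives P(heads) = 0.68180.
P(Coin 2 | heads) = 0.4836 / 0.68180 = 0.709.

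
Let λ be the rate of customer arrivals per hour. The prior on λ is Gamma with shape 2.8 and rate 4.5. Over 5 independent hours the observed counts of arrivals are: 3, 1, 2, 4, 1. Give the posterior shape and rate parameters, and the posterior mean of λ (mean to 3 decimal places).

The Poisson likelihood adds the total count to the shape and the number of exposure periods to the rate. Here ∑xᵢ = 11 and n = 5, so shape 2.8→13.8 and rate 4.5→9.5.
E[λ | data] = 13.8/9.5 = 1.453.

Posterior: Gamma(shape=13.8, rate=9.5); mean ≈ 1.453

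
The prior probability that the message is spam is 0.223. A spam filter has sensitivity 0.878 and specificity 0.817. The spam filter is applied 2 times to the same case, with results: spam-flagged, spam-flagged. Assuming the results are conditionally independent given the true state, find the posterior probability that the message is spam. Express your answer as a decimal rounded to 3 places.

Posterior P(H) ≈ 0.869

With H the event that the message is spam, the joint likelihood of the observed sequence is P(data|H) = 0.878·0.878 = 0.77088 and P(data|¬H) = 0.183·0.183 = 0.033489.
Bayes: P(H|data) = 0.223·0.77088 / (0.223·0.77088 + 0.777·0.033489) = 0.17191/0.19793 = 0.8685.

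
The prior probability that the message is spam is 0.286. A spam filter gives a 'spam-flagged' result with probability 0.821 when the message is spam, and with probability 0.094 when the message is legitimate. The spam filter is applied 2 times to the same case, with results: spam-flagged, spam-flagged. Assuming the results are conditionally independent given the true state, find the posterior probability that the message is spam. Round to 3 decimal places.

Posterior P(H) ≈ 0.968

With H the event that the message is spam, the joint likelihood of the observed sequence is P(data|H) = 0.821·0.821 = 0.67404 and P(data|¬H) = 0.094·0.094 = 0.0088360.
Bayes: P(H|data) = 0.286·0.67404 / (0.286·0.67404 + 0.714·0.0088360) = 0.19278/0.19908 = 0.9683.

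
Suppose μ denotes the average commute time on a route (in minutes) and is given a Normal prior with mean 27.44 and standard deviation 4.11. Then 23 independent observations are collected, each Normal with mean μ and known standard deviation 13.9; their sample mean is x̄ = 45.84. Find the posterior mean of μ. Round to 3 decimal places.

With known σ, the Normal prior is conjugate. Weight on the data is w = (n/σ²)/(n/σ² + 1/τ₀²) = 0.119041/(0.119041+0.0591993) = 0.66787.
Posterior mean = w·x̄ + (1−w)·μ₀ = 0.66787·45.84 + 0.33213·27.44 = 39.729.

Posterior mean ≈ 39.729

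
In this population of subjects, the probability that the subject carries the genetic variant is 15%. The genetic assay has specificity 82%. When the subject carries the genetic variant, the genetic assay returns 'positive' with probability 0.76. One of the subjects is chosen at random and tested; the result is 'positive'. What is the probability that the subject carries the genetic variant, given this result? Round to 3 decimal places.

P(H | E) ≈ 0.427

Let H be the event that the subject carries the genetic variant. P(H) = 0.15, so P(¬H) = 0.85. With E the 'positive' result, P(E|H) = 0.76 and P(E|¬H) = 0.18.
P(E) = 0.76·0.15 + 0.18·0.85 = 0.11400 + 0.15300 = 0.26700.
By Bayes' theorem, P(H|E) = 0.11400 / 0.26700 = 0.427.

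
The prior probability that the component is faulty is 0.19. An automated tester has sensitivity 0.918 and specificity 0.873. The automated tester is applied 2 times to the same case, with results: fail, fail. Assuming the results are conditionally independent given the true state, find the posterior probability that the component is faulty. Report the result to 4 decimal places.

Posterior P(H) ≈ 0.9246

Let H be the event that the component is faulty; start with P(H) = 0.19. P('fail'|H) = 0.918, P('fail'|¬H) = 0.127.
Update on result 1 ('fail'): P(H) ← 0.918·0.1900 / (0.918·0.1900 + 0.127·0.8100) = 0.17442/0.27729 = 0.6290.
Update on result 2 ('fail'): P(H) ← 0.918·0.6290 / (0.918·0.6290 + 0.127·0.3710) = 0.57744/0.62455 = 0.9246.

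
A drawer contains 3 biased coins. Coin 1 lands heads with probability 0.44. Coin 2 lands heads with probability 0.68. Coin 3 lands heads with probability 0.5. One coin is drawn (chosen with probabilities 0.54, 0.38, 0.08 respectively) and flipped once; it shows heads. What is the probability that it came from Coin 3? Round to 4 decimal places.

Tabulate prior·likelihood by source: [1] prior 0.54, lik 0.44, product 0.2376; [2] prior 0.38, lik 0.68, product 0.2584; [3] prior 0.08, lik 0.5, product 0.04000.
Normalizing constant = 0.53600; the posterior for Coin 3 is its product over the sum, 0.04000/0.53600 = 0.0746.

Posterior probability ≈ 0.0746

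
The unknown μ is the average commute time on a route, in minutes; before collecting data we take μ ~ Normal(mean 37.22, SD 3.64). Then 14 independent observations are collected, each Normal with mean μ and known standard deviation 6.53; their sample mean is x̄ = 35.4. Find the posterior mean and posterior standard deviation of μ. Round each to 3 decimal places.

Prior precision 1/τ₀² = 1/3.64² = 0.0754740; data precision n/σ² = 14/6.53² = 0.328323.
Posterior precision = 0.0754740 + 0.328323 = 0.403797, giving posterior SD = 1/√0.403797 = 1.574.
Posterior mean = (0.0754740·37.22 + 0.328323·35.4) / 0.403797 = 35.740.

Posterior mean ≈ 35.740; posterior SD ≈ 1.574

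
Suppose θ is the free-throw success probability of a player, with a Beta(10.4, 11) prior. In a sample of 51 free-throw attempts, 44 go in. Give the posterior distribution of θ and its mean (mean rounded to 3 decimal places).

The binomial likelihood is conjugate to the Beta prior: with 44 successes and 7 failures, the posterior is Beta(10.4+44, 11+7) = Beta(54.4, 18).
Posterior mean = α/(α+β) = 54.4/72.4 = 0.751.

Posterior: Beta(54.4, 18); mean ≈ 0.751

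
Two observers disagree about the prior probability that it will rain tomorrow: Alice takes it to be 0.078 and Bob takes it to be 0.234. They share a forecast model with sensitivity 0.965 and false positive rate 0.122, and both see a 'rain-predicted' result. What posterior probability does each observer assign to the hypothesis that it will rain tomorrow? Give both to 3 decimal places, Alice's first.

The likelihood ratio for a 'rain-predicted' result is 0.965/0.122 = 7.9098.
Alice: prior odds 0.078/0.922 = 0.084599; posterior odds 0.66916; posterior probability 0.401.
Bob: prior odds 0.234/0.766 = 0.30548; posterior odds 2.4163; posterior probability 0.707.

Alice: 0.401; Bob: 0.707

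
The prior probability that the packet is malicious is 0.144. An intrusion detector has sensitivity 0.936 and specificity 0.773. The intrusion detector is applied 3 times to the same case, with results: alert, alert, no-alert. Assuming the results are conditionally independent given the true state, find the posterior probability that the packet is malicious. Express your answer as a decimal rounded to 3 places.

Posterior P(H) ≈ 0.191

Let H be the event that the packet is malicious; start with P(H) = 0.144. P('alert'|H) = 0.936, P('alert'|¬H) = 0.227.
Update on result 1 ('alert'): P(H) ← 0.936·0.1440 / (0.936·0.1440 + 0.227·0.8560) = 0.13478/0.32910 = 0.4096.
Update on result 2 ('alert'): P(H) ← 0.936·0.4096 / (0.936·0.4096 + 0.227·0.5904) = 0.38335/0.51738 = 0.7409.
Update on result 3 ('no-alert'): P(H) ← 0.064·0.7409 / (0.064·0.7409 + 0.773·0.2591) = 0.047420/0.24767 = 0.1915.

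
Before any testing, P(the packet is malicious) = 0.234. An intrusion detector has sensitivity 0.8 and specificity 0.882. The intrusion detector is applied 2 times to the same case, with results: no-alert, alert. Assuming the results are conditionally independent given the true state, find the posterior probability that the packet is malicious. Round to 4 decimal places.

Let H be the event that the packet is malicious; start with P(H) = 0.234. P('alert'|H) = 0.8, P('alert'|¬H) = 0.118.
Update on result 1 ('no-alert'): P(H) ← 0.2·0.2340 / (0.2·0.2340 + 0.882·0.7660) = 0.046800/0.72241 = 0.0648.
Update on result 2 ('alert'): P(H) ← 0.8·0.0648 / (0.8·0.0648 + 0.118·0.9352) = 0.051826/0.16218 = 0.3196.

Posterior P(H) ≈ 0.3196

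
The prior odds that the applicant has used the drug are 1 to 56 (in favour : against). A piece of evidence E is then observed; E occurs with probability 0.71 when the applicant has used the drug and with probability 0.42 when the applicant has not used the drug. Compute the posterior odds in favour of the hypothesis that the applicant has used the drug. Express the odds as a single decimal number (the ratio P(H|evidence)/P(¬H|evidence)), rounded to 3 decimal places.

Posterior odds ≈ 0.030

Prior odds = 1/56 = 0.017857. In log-odds, ln(0.017857) = -4.0254.
Add log likelihood ratio: ln(1.6905) = 0.52501.
Posterior log-odds = -3.5003, so posterior odds = exp(-3.5003) = 0.030187.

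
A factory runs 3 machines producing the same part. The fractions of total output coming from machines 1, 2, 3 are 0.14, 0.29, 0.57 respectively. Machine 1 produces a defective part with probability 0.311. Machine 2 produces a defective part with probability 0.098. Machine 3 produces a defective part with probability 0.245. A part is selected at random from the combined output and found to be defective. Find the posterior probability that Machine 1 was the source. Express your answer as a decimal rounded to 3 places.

Posterior probability ≈ 0.206

Tabulate prior·likelihood by source: [1] prior 0.14, lik 0.311, product 0.04354; [2] prior 0.29, lik 0.098, product 0.02842; [3] prior 0.57, lik 0.245, product 0.1396.
Normalizing constant = 0.21161; the posterior for Machine 1 is its product over the sum, 0.04354/0.21161 = 0.206.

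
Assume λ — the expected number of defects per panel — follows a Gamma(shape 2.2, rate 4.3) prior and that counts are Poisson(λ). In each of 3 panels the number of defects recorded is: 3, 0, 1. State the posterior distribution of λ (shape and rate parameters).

Posterior: Gamma(shape=6.2, rate=7.3)

The Poisson likelihood adds the total count to the shape and the number of exposure periods to the rate. Here ∑xᵢ = 4 and n = 3, so shape 2.2→6.2 and rate 4.3→7.3.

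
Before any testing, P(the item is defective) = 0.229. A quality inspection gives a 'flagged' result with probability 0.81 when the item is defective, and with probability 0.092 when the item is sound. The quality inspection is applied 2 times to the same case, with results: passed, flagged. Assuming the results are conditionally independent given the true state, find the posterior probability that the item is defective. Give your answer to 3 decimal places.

Posterior P(H) ≈ 0.354

With H the event that the item is defective, the joint likelihood of the observed sequence is P(data|H) = 0.19·0.81 = 0.15390 and P(data|¬H) = 0.908·0.092 = 0.083536.
Bayes: P(H|data) = 0.229·0.15390 / (0.229·0.15390 + 0.771·0.083536) = 0.035243/0.099649 = 0.3537.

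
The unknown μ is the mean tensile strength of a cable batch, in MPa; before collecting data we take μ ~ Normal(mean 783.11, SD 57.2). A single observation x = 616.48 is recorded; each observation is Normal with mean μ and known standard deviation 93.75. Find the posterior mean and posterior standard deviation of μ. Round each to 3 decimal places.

With known σ, the Normal prior is conjugate. Weight on the data is w = (n/σ²)/(n/σ² + 1/τ₀²) = 0.00011378/(0.00011378+0.00030564) = 0.27128.
Posterior mean = w·x̄ + (1−w)·μ₀ = 0.27128·616.48 + 0.72872·783.11 = 737.907. Posterior variance = 1/(0.00011378+0.00030564) = 2384.27, so SD = 48.829.

Posterior mean ≈ 737.907; posterior SD ≈ 48.829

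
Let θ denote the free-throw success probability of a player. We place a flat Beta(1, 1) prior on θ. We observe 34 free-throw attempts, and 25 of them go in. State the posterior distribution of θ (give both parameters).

Posterior: Beta(26, 10)

Observing 25 successes and 9 failures updates Beta(1, 1) by adding the success and failure counts to the two shape parameters: α = 1+25 = 26, β = 1+9 = 10.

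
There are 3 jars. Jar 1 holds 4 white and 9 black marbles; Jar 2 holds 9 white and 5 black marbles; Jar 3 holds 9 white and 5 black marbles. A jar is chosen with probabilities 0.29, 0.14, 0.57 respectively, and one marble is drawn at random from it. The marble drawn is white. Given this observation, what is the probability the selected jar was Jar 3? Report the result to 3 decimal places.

P(white|Jar 1) = 0.3077; P(white|Jar 2) = 0.6429; P(white|Jar 3) = 0.6429.
Prior × likelihood for each source: 0.29·0.3077=0.08923, 0.14·0.6429=0.09000, 0.57·0.6429=0.3664. Summing gives P(white) = 0.54566.
P(Jar 3 | white) = 0.3664 / 0.54566 = 0.672.

Posterior probability ≈ 0.672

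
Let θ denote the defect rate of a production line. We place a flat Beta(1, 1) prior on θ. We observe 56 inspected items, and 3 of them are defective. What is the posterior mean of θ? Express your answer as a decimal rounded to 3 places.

The binomial likelihood is conjugate to the Beta prior: with 3 successes and 53 failures, the posterior is Beta(1+3, 1+53) = Beta(4, 54).
E[θ | data] = 4/(4+54) = 0.069.

Posterior mean ≈ 0.069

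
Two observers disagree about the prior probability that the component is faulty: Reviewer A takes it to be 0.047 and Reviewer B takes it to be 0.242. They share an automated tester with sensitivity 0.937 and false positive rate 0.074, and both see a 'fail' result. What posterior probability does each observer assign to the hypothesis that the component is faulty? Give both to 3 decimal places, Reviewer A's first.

Reviewer A: 0.384; Reviewer B: 0.802

P('+'|H) = 0.937, P('+'|¬H) = 0.074.
Reviewer A: numerator 0.937·0.047 = 0.044039; evidence = 0.044039+0.074·0.953 = 0.11456; posterior = 0.384.
Reviewer B: numerator 0.937·0.242 = 0.22675; evidence = 0.22675+0.074·0.758 = 0.28285; posterior = 0.802.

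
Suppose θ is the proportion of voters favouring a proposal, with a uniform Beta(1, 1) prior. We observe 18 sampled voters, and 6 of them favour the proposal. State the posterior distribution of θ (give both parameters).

The binomial likelihood is conjugate to the Beta prior: with 6 successes and 12 failures, the posterior is Beta(1+6, 1+12) = Beta(7, 13).

Posterior: Beta(7, 13)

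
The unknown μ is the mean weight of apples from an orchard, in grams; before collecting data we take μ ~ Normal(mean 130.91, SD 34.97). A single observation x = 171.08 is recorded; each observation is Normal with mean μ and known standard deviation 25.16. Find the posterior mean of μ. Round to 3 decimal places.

Posterior mean ≈ 157.379

Prior precision 1/τ₀² = 1/34.97² = 0.00081773; data precision n/σ² = 1/25.16² = 0.00157971.
Posterior precision = 0.00081773 + 0.00157971 = 0.00239744.
Posterior mean = (0.00081773·130.91 + 0.00157971·171.08) / 0.00239744 = 157.379.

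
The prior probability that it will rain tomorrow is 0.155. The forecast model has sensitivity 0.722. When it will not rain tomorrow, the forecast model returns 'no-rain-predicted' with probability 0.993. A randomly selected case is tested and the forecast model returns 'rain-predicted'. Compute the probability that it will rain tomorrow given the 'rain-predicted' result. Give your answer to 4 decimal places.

P(H | E) ≈ 0.9498

Write H for 'it will rain tomorrow'. Prior odds H:¬H = 0.155/0.845 = 0.18343. For the 'rain-predicted' outcome, the likelihood ratio is 0.722/0.007 = 103.14.
Posterior odds = 0.18343 × 103.14 = 18.920, so P(H|E) = 18.920/(1+18.920) = 0.9498.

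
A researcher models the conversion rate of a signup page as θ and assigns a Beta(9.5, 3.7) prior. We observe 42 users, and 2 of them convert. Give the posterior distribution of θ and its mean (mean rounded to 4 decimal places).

The binomial likelihood is conjugate to the Beta prior: with 2 successes and 40 failures, the posterior is Beta(9.5+2, 3.7+40) = Beta(11.5, 43.7).
Posterior mean = α/(α+β) = 11.5/55.2 = 0.2083.

Posterior: Beta(11.5, 43.7); mean ≈ 0.2083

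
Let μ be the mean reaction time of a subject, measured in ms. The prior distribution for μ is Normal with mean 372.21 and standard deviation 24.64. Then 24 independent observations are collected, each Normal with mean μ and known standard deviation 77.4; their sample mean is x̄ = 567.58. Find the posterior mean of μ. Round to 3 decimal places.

Posterior mean ≈ 510.658

With known σ, the Normal prior is conjugate. Weight on the data is w = (n/σ²)/(n/σ² + 1/τ₀²) = 0.00400617/(0.00400617+0.00164709) = 0.70865.
Posterior mean = w·x̄ + (1−w)·μ₀ = 0.70865·567.58 + 0.29135·372.21 = 510.658.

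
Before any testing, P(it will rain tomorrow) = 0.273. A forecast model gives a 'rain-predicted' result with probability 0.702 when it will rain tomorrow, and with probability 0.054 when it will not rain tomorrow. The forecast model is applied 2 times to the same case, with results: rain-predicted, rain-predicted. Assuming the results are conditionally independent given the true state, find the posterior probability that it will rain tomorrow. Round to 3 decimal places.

With H the event that it will rain tomorrow, the joint likelihood of the observed sequence is P(data|H) = 0.702·0.702 = 0.49280 and P(data|¬H) = 0.054·0.054 = 0.0029160.
Bayes: P(H|data) = 0.273·0.49280 / (0.273·0.49280 + 0.727·0.0029160) = 0.13454/0.13666 = 0.9845.

Posterior P(H) ≈ 0.984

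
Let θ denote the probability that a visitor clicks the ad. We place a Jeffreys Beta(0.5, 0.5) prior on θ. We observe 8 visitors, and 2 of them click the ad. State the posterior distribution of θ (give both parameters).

Observing 2 successes and 6 failures updates Beta(0.5, 0.5) by adding the success and failure counts to the two shape parameters: α = 0.5+2 = 2.5, β = 0.5+6 = 6.5.

Posterior: Beta(2.5, 6.5)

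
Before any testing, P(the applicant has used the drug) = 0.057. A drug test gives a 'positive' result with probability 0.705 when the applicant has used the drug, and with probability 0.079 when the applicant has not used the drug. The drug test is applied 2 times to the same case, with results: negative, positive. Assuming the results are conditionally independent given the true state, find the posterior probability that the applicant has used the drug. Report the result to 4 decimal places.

Let H be the event that the applicant has used the drug; start with P(H) = 0.057. P('positive'|H) = 0.705, P('positive'|¬H) = 0.079.
Update on result 1 ('negative'): P(H) ← 0.295·0.0570 / (0.295·0.0570 + 0.921·0.9430) = 0.016815/0.88532 = 0.0190.
Update on result 2 ('positive'): P(H) ← 0.705·0.0190 / (0.705·0.0190 + 0.079·0.9810) = 0.013390/0.090890 = 0.1473.

Posterior P(H) ≈ 0.1473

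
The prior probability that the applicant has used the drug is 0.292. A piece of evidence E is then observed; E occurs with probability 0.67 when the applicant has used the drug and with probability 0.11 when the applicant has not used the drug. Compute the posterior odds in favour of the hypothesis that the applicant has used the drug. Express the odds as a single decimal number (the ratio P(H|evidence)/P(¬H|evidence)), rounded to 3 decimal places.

Posterior odds ≈ 2.512

Prior odds = 0.292/(1−0.292) = 0.41243. In log-odds, ln(0.41243) = -0.88569.
Add log likelihood ratio: ln(6.0909) = 1.8068.
Posterior log-odds = 0.92111, so posterior odds = exp(0.92111) = 2.5121.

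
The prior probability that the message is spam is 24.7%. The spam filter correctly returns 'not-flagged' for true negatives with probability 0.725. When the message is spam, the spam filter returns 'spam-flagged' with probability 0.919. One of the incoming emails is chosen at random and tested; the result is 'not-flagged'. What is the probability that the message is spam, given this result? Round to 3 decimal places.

P(H | E) ≈ 0.035

Let H be the event that the message is spam. P(H) = 0.247, so P(¬H) = 0.753. With E the 'not-flagged' result, P(E|H) = 0.081 and P(E|¬H) = 0.725.
P(E) = 0.081·0.247 + 0.725·0.753 = 0.020007 + 0.54592 = 0.56593.
By Bayes' theorem, P(H|E) = 0.020007 / 0.56593 = 0.035.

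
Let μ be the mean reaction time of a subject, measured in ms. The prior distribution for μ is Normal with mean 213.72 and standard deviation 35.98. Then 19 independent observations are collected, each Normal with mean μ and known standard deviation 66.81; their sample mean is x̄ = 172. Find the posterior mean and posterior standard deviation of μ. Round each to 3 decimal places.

With known σ, the Normal prior is conjugate. Weight on the data is w = (n/σ²)/(n/σ² + 1/τ₀²) = 0.00425668/(0.00425668+0.00077246) = 0.84640.
Posterior mean = w·x̄ + (1−w)·μ₀ = 0.84640·172 + 0.15360·213.72 = 178.408. Posterior variance = 1/(0.00425668+0.00077246) = 198.841, so SD = 14.101.

Posterior mean ≈ 178.408; posterior SD ≈ 14.101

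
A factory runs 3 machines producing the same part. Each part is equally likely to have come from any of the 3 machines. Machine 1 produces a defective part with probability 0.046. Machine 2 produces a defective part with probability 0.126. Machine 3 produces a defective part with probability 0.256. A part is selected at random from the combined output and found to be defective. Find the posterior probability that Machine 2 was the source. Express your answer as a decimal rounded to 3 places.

Posterior probability ≈ 0.294

Tabulate prior·likelihood by source: [1] prior 0.333333, lik 0.046, product 0.01533; [2] prior 0.333333, lik 0.126, product 0.04200; [3] prior 0.333333, lik 0.256, product 0.08533.
Normalizing constant = 0.14267; the posterior for Machine 2 is its product over the sum, 0.04200/0.14267 = 0.294.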